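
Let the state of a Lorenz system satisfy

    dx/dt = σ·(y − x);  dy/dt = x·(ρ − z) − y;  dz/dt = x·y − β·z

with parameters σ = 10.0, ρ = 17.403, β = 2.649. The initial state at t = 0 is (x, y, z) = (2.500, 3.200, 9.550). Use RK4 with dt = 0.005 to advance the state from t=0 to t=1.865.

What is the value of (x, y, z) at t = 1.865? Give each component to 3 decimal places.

t=0.000: state=(2.500, 3.200, 9.550)
step 1 (dt=0.005): k1=(7.000, 16.432, -17.298), k2=(7.236, 16.638, -17.024), k3=(7.235, 16.640, -17.023), k4=(7.470, 16.849, -16.746); state += dt/6·(k1+2k2+2k3+k4)
t=0.005: state=(2.536, 3.283, 9.465)
t=0.010: state=(2.575, 3.369, 9.383)
t=0.015: state=(2.616, 3.456, 9.303)
continuing one RK4 step at a time; state shown every 20 steps (Δt=0.1):
t=0.100: state=(3.676, 5.352, 8.474)
t=0.200: state=(5.914, 8.712, 9.484)
t=0.300: state=(8.973, 11.903, 14.304)
t=0.400: state=(10.539, 10.152, 21.191)
t=0.500: state=(8.207, 4.583, 22.425)
t=0.600: state=(4.773, 1.997, 18.897)
t=0.700: state=(2.923, 1.925, 15.093)
t=0.800: state=(2.552, 2.713, 12.108)
t=0.900: state=(3.144, 4.157, 10.131)
t=1.000: state=(4.612, 6.561, 9.591)
t=1.100: state=(7.017, 9.775, 11.605)
t=1.200: state=(9.544, 11.346, 17.007)
t=1.300: state=(9.681, 8.012, 21.733)
t=1.400: state=(6.940, 3.775, 20.883)
t=1.500: state=(4.310, 2.418, 17.417)
t=1.600: state=(3.184, 2.745, 14.154)
t=1.700: state=(3.276, 3.848, 11.764)
t=1.800: state=(4.288, 5.739, 10.601)
t=1.865: state=(5.417, 7.432, 10.836)

(x, y, z) = (5.417, 7.432, 10.836)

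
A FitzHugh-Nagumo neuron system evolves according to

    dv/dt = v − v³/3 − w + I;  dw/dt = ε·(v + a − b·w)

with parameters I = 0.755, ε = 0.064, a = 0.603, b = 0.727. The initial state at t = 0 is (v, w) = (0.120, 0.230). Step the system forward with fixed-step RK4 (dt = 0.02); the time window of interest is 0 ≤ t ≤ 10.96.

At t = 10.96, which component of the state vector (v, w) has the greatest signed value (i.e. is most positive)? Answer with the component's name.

largest component: v

t=0.000: state=(0.120, 0.230)
step 1 (dt=0.02): k1=(0.644, 0.036), k2=(0.650, 0.036), k3=(0.650, 0.036), k4=(0.657, 0.036); state += dt/6·(k1+2k2+2k3+k4)
t=0.020: state=(0.133, 0.231)
t=0.040: state=(0.146, 0.231)
t=0.060: state=(0.160, 0.232)
continuing one RK4 step at a time; state shown every 25 steps (Δt=0.5):
t=0.500: state=(0.524, 0.254)
t=1.000: state=(1.069, 0.292)
t=1.500: state=(1.549, 0.346)
t=2.000: state=(1.780, 0.411)
t=2.500: state=(1.841, 0.478)
t=3.000: state=(1.841, 0.544)
t=3.500: state=(1.821, 0.609)
t=4.000: state=(1.796, 0.671)
t=4.500: state=(1.770, 0.731)
t=5.000: state=(1.743, 0.789)
t=5.500: state=(1.715, 0.844)
t=6.000: state=(1.687, 0.898)
t=6.500: state=(1.659, 0.949)
t=7.000: state=(1.630, 0.998)
t=7.500: state=(1.601, 1.046)
t=8.000: state=(1.572, 1.091)
t=8.500: state=(1.542, 1.134)
t=9.000: state=(1.512, 1.175)
t=9.500: state=(1.481, 1.215)
t=10.000: state=(1.450, 1.252)
t=10.500: state=(1.418, 1.288)
t=10.960: state=(1.387, 1.319)
compare at T: v=1.387, w=1.319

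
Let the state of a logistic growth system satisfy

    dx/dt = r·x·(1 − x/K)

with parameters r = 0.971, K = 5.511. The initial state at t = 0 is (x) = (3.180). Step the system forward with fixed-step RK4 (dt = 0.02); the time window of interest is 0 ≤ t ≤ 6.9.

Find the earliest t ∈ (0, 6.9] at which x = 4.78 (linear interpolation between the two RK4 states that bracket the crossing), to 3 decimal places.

t = 1.614

t=0.000: state=(3.180)
step 1 (dt=0.02): k1=(1.306), k2=(1.304), k3=(1.304), k4=(1.302); state += dt/6·(k1+2k2+2k3+k4)
t=0.020: state=(3.206)
t=0.040: state=(3.232)
t=0.060: state=(3.258)
continuing one RK4 step at a time; state shown every 25 steps (Δt=0.5):
t=0.500: state=(3.798)
t=1.000: state=(4.314)
t=1.500: state=(4.707)
t=1.600: state=(4.771)
next step: t=1.620: state=(4.784) — x has crossed 4.78
linear interpolation between t=1.600 (4.77133) and t=1.620 (4.78368) → t≈1.614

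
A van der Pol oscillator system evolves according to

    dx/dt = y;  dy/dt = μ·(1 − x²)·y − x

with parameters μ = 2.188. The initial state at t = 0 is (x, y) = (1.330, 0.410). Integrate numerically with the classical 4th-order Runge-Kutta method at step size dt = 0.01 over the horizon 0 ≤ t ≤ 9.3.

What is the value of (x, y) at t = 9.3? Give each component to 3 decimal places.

(x, y) = (0.690, -1.302)

t=0.000: state=(1.330, 0.410)
step 1 (dt=0.01): k1=(0.410, -2.020), k2=(0.400, -2.010), k3=(0.400, -2.010), k4=(0.390, -1.999); state += dt/6·(k1+2k2+2k3+k4)
t=0.010: state=(1.334, 0.390)
t=0.020: state=(1.338, 0.370)
t=0.030: state=(1.341, 0.350)
continuing one RK4 step at a time; state shown every 50 steps (Δt=0.5):
t=0.500: state=(1.336, -0.282)
t=1.000: state=(1.103, -0.648)
t=1.500: state=(0.642, -1.321)
t=2.000: state=(-0.502, -3.622)
t=2.500: state=(-1.948, -0.801)
t=3.000: state=(-1.960, 0.265)
t=3.500: state=(-1.804, 0.343)
t=4.000: state=(-1.617, 0.410)
t=4.500: state=(-1.386, 0.527)
t=5.000: state=(-1.068, 0.788)
t=5.500: state=(-0.510, 1.628)
t=6.000: state=(0.900, 4.043)
t=6.500: state=(2.010, 0.256)
t=7.000: state=(1.939, -0.290)
t=7.500: state=(1.778, -0.352)
t=8.000: state=(1.585, -0.423)
t=8.500: state=(1.345, -0.553)
t=9.000: state=(1.005, -0.856)
t=9.300: state=(0.690, -1.302)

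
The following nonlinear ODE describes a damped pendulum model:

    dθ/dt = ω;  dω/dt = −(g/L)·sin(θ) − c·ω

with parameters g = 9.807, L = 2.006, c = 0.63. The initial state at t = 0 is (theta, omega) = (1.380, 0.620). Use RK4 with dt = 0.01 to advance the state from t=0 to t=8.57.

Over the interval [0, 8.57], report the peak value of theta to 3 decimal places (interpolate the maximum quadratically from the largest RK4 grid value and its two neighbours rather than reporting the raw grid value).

t=0.000: state=(1.380, 0.620)
step 1 (dt=0.01): k1=(0.620, -5.191), k2=(0.594, -5.177), k3=(0.594, -5.177), k4=(0.568, -5.164); state += dt/6·(k1+2k2+2k3+k4)
t=0.010: state=(1.386, 0.568)
t=0.020: state=(1.391, 0.517)
t=0.030: state=(1.396, 0.466)
continuing one RK4 step at a time; state shown every 50 steps (Δt=0.5):
t=0.500: state=(1.105, -1.573)
t=1.000: state=(0.054, -2.244)
t=1.500: state=(-0.757, -0.775)
t=2.000: state=(-0.691, 0.928)
t=2.500: state=(-0.036, 1.414)
t=3.000: state=(0.474, 0.473)
t=3.500: state=(0.412, -0.638)
t=4.000: state=(-0.013, -0.875)
t=4.500: state=(-0.310, -0.230)
t=5.000: state=(-0.238, 0.454)
t=5.500: state=(0.038, 0.531)
t=6.000: state=(0.203, 0.087)
t=6.500: state=(0.133, -0.318)
t=7.000: state=(-0.044, -0.315)
t=7.500: state=(-0.131, -0.015)
t=8.000: state=(-0.071, 0.218)
t=8.500: state=(0.040, 0.182)
t=8.570: state=(0.052, 0.159)
largest grid value and its neighbours: theta(0.110)=1.41742, theta(0.120)=1.41784, theta(0.130)=1.41777
parabola through these three points peaks at t≈0.124 with theta≈1.41787

max theta = 1.418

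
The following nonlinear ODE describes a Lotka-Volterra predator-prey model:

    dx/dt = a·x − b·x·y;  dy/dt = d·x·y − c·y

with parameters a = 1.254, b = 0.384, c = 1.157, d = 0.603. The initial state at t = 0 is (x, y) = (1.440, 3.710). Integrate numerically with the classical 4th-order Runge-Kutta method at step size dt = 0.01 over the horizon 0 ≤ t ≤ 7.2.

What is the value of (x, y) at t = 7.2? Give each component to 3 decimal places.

(x, y) = (1.949, 2.399)

t=0.000: state=(1.440, 3.710)
step 1 (dt=0.01): k1=(-0.246, -1.071), k2=(-0.243, -1.072), k3=(-0.243, -1.072), k4=(-0.239, -1.073); state += dt/6·(k1+2k2+2k3+k4)
t=0.010: state=(1.438, 3.699)
t=0.020: state=(1.435, 3.689)
t=0.030: state=(1.433, 3.678)
continuing one RK4 step at a time; state shown every 25 steps (Δt=0.25):
t=0.250: state=(1.398, 3.439)
t=0.500: state=(1.392, 3.177)
t=0.750: state=(1.421, 2.939)
t=1.000: state=(1.481, 2.738)
t=1.250: state=(1.570, 2.580)
t=1.500: state=(1.687, 2.468)
t=1.750: state=(1.827, 2.408)
t=2.000: state=(1.985, 2.403)
t=2.250: state=(2.152, 2.458)
t=2.500: state=(2.313, 2.577)
t=2.750: state=(2.450, 2.765)
t=3.000: state=(2.541, 3.018)
t=3.250: state=(2.565, 3.324)
t=3.500: state=(2.511, 3.653)
t=3.750: state=(2.383, 3.959)
t=4.000: state=(2.203, 4.191)
t=4.250: state=(2.002, 4.309)
t=4.500: state=(1.810, 4.300)
t=4.750: state=(1.648, 4.177)
t=5.000: state=(1.524, 3.970)
t=5.250: state=(1.441, 3.716)
t=5.500: state=(1.398, 3.445)
t=5.750: state=(1.392, 3.182)
t=6.000: state=(1.420, 2.944)
t=6.250: state=(1.479, 2.742)
t=6.500: state=(1.568, 2.583)
t=6.750: state=(1.684, 2.470)
t=7.000: state=(1.824, 2.409)
t=7.200: state=(1.949, 2.399)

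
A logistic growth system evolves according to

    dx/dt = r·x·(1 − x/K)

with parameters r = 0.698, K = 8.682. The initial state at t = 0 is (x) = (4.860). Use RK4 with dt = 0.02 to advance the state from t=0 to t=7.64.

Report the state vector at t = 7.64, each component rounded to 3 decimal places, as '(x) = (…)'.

t=0.000: state=(4.860)
step 1 (dt=0.02): k1=(1.493), k2=(1.492), k3=(1.492), k4=(1.491); state += dt/6·(k1+2k2+2k3+k4)
t=0.020: state=(4.890)
t=0.040: state=(4.920)
t=0.060: state=(4.949)
continuing one RK4 step at a time; state shown every 25 steps (Δt=0.5):
t=0.500: state=(5.584)
t=1.000: state=(6.240)
t=1.500: state=(6.804)
t=2.000: state=(7.267)
t=2.500: state=(7.634)
t=3.000: state=(7.915)
t=3.500: state=(8.127)
t=4.000: state=(8.283)
t=4.500: state=(8.396)
t=5.000: state=(8.479)
t=5.500: state=(8.538)
t=6.000: state=(8.580)
t=6.500: state=(8.610)
t=7.000: state=(8.631)
t=7.500: state=(8.646)
t=7.640: state=(8.649)

(x) = (8.649)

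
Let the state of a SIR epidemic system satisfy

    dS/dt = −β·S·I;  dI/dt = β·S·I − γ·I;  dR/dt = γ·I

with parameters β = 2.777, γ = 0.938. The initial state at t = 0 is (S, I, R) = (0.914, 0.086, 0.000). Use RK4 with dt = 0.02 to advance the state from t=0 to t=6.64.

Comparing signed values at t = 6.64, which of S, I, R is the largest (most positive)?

largest component: R

t=0.000: state=(0.914, 0.086, 0.000)
step 1 (dt=0.02): k1=(-0.218, 0.138, 0.081), k2=(-0.221, 0.139, 0.082), k3=(-0.221, 0.139, 0.082), k4=(-0.224, 0.141, 0.083); state += dt/6·(k1+2k2+2k3+k4)
t=0.020: state=(0.910, 0.089, 0.002)
t=0.040: state=(0.905, 0.092, 0.003)
t=0.060: state=(0.900, 0.095, 0.005)
continuing one RK4 step at a time; state shown every 25 steps (Δt=0.5):
t=0.500: state=(0.766, 0.174, 0.060)
t=1.000: state=(0.560, 0.275, 0.166)
t=1.500: state=(0.366, 0.325, 0.309)
t=2.000: state=(0.235, 0.306, 0.459)
t=2.500: state=(0.159, 0.250, 0.590)
t=3.000: state=(0.117, 0.189, 0.693)
t=3.500: state=(0.094, 0.137, 0.769)
t=4.000: state=(0.080, 0.097, 0.824)
t=4.500: state=(0.071, 0.067, 0.862)
t=5.000: state=(0.066, 0.046, 0.888)
t=5.500: state=(0.063, 0.032, 0.906)
t=6.000: state=(0.060, 0.021, 0.918)
t=6.500: state=(0.059, 0.015, 0.927)
t=6.640: state=(0.059, 0.013, 0.928)
compare at T: S=0.059, I=0.013, R=0.928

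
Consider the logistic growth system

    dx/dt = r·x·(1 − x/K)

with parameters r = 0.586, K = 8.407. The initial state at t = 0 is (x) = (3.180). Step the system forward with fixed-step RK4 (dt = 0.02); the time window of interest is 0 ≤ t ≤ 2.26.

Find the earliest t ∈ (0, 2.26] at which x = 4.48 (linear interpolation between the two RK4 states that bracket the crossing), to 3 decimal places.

t = 1.073

t=0.000: state=(3.180)
step 1 (dt=0.02): k1=(1.159), k2=(1.160), k3=(1.160), k4=(1.162); state += dt/6·(k1+2k2+2k3+k4)
t=0.020: state=(3.203)
t=0.040: state=(3.226)
t=0.060: state=(3.250)
continuing one RK4 step at a time; state shown every 5 steps (Δt=0.1):
t=0.100: state=(3.297)
t=0.200: state=(3.415)
t=0.300: state=(3.534)
t=0.400: state=(3.655)
t=0.500: state=(3.776)
t=0.600: state=(3.899)
t=0.700: state=(4.021)
t=0.800: state=(4.144)
t=0.900: state=(4.267)
t=1.000: state=(4.391)
t=1.060: state=(4.464)
next step: t=1.080: state=(4.489) — x has crossed 4.48
linear interpolation between t=1.060 (4.46421) and t=1.080 (4.48874) → t≈1.073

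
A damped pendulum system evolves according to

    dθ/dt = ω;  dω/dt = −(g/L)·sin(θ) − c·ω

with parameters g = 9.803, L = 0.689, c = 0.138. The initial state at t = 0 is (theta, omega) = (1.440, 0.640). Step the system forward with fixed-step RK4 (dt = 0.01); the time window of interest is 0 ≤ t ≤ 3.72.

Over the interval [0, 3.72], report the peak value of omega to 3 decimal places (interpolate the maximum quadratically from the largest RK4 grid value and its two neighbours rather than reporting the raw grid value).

t=0.000: state=(1.440, 0.640)
step 1 (dt=0.01): k1=(0.640, -14.195), k2=(0.569, -14.191), k3=(0.569, -14.190), k4=(0.498, -14.185); state += dt/6·(k1+2k2+2k3+k4)
t=0.010: state=(1.446, 0.498)
t=0.020: state=(1.450, 0.356)
t=0.030: state=(1.453, 0.215)
continuing one RK4 step at a time; state shown every 20 steps (Δt=0.2):
t=0.200: state=(1.287, -2.144)
t=0.400: state=(0.615, -4.384)
t=0.600: state=(-0.332, -4.652)
t=0.800: state=(-1.090, -2.665)
t=1.000: state=(-1.351, 0.077)
t=1.200: state=(-1.065, 2.731)
t=1.400: state=(-0.318, 4.461)
t=1.600: state=(0.567, 3.975)
t=1.800: state=(1.151, 1.702)
t=2.000: state=(1.222, -0.990)
t=2.200: state=(0.775, -3.359)
t=2.400: state=(-0.027, -4.302)
t=2.600: state=(-0.793, -3.036)
t=2.800: state=(-1.162, -0.576)
t=3.000: state=(-1.018, 1.978)
t=3.200: state=(-0.418, 3.803)
t=3.400: state=(0.375, 3.751)
t=3.600: state=(0.957, 1.868)
t=3.720: state=(1.093, 0.378)
largest grid value and its neighbours: omega(1.450)=4.57472, omega(1.460)=4.57813, omega(1.470)=4.57503
parabola through these three points peaks at t≈1.460 with omega≈4.57813

max omega = 4.578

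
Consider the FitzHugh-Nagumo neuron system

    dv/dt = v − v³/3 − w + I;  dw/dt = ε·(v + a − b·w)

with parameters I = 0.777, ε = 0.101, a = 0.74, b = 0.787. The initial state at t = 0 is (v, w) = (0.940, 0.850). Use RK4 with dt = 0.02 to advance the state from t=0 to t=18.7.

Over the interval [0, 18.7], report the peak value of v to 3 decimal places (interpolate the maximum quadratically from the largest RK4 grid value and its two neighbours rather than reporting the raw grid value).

t=0.000: state=(0.940, 0.850)
step 1 (dt=0.02): k1=(0.590, 0.102), k2=(0.590, 0.103), k3=(0.590, 0.103), k4=(0.589, 0.103); state += dt/6·(k1+2k2+2k3+k4)
t=0.020: state=(0.952, 0.852)
t=0.040: state=(0.964, 0.854)
t=0.060: state=(0.975, 0.856)
continuing one RK4 step at a time; state shown every 50 steps (Δt=1):
t=1.000: state=(1.409, 0.974)
t=2.000: state=(1.526, 1.116)
t=3.000: state=(1.481, 1.249)
t=4.000: state=(1.394, 1.365)
t=5.000: state=(1.290, 1.463)
t=6.000: state=(1.170, 1.543)
t=7.000: state=(1.026, 1.603)
t=8.000: state=(0.838, 1.644)
t=9.000: state=(0.545, 1.658)
t=10.000: state=(-0.056, 1.631)
t=11.000: state=(-1.325, 1.514)
t=12.000: state=(-1.918, 1.302)
t=13.000: state=(-1.897, 1.088)
t=14.000: state=(-1.823, 0.896)
t=15.000: state=(-1.745, 0.727)
t=16.000: state=(-1.668, 0.577)
t=17.000: state=(-1.589, 0.447)
t=18.000: state=(-1.510, 0.334)
t=18.700: state=(-1.453, 0.265)
largest grid value and its neighbours: v(2.000)=1.52593, v(2.020)=1.52596, v(2.040)=1.52592
parabola through these three points peaks at t≈2.018 with v≈1.52596

max v = 1.526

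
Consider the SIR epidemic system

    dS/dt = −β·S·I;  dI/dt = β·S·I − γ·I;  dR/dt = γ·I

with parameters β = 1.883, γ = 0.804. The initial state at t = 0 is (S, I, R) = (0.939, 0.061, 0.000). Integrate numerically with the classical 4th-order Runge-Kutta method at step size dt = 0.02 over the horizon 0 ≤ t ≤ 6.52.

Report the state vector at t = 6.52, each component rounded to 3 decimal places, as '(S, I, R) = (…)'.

t=0.000: state=(0.939, 0.061, 0.000)
step 1 (dt=0.02): k1=(-0.108, 0.059, 0.049), k2=(-0.109, 0.059, 0.050), k3=(-0.109, 0.059, 0.050), k4=(-0.110, 0.060, 0.050); state += dt/6·(k1+2k2+2k3+k4)
t=0.020: state=(0.937, 0.062, 0.001)
t=0.040: state=(0.935, 0.063, 0.002)
t=0.060: state=(0.932, 0.065, 0.003)
continuing one RK4 step at a time; state shown every 25 steps (Δt=0.5):
t=0.500: state=(0.873, 0.096, 0.031)
t=1.000: state=(0.781, 0.140, 0.078)
t=1.500: state=(0.670, 0.186, 0.144)
t=2.000: state=(0.553, 0.221, 0.226)
t=2.500: state=(0.445, 0.236, 0.319)
t=3.000: state=(0.357, 0.230, 0.413)
t=3.500: state=(0.290, 0.208, 0.502)
t=4.000: state=(0.242, 0.179, 0.580)
t=4.500: state=(0.207, 0.148, 0.645)
t=5.000: state=(0.183, 0.118, 0.699)
t=5.500: state=(0.166, 0.093, 0.741)
t=6.000: state=(0.153, 0.073, 0.774)
t=6.500: state=(0.144, 0.056, 0.800)
t=6.520: state=(0.144, 0.055, 0.801)

(S, I, R) = (0.144, 0.055, 0.801)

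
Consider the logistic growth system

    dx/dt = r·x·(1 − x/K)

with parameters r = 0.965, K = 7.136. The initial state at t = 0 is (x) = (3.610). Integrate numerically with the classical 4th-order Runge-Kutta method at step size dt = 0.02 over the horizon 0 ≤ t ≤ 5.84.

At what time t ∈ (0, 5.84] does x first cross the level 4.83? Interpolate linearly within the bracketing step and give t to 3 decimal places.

t=0.000: state=(3.610)
step 1 (dt=0.02): k1=(1.721), k2=(1.721), k3=(1.721), k4=(1.721); state += dt/6·(k1+2k2+2k3+k4)
t=0.020: state=(3.644)
t=0.040: state=(3.679)
t=0.060: state=(3.713)
continuing one RK4 step at a time; state shown every 10 steps (Δt=0.2):
t=0.200: state=(3.953)
t=0.400: state=(4.289)
t=0.600: state=(4.612)
t=0.740: state=(4.827)
next step: t=0.760: state=(4.857) — x has crossed 4.83
linear interpolation between t=0.740 (4.82736) and t=0.760 (4.85740) → t≈0.742

t = 0.742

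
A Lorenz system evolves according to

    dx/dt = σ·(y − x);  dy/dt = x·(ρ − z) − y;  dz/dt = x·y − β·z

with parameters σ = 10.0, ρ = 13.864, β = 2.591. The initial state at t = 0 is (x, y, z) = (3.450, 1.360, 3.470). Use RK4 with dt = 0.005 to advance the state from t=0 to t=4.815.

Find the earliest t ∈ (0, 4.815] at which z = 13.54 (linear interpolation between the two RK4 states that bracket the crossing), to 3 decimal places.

t=0.000: state=(3.450, 1.360, 3.470)
step 1 (dt=0.005): k1=(-20.900, 34.499, -4.299), k2=(-19.515, 33.906, -4.049), k3=(-19.564, 33.942, -4.051), k4=(-18.225, 33.381, -3.810); state += dt/6·(k1+2k2+2k3+k4)
t=0.005: state=(3.352, 1.530, 3.450)
t=0.010: state=(3.267, 1.694, 3.432)
t=0.015: state=(3.195, 1.854, 3.416)
continuing one RK4 step at a time; state shown every 40 steps (Δt=0.2):
t=0.200: state=(5.103, 7.680, 4.880)
t=0.355: state=(9.605, 11.735, 13.528)
next step: t=0.360: state=(9.707, 11.683, 13.916) — z has crossed 13.54
linear interpolation between t=0.355 (13.52795) and t=0.360 (13.91561) → t≈0.355

t = 0.355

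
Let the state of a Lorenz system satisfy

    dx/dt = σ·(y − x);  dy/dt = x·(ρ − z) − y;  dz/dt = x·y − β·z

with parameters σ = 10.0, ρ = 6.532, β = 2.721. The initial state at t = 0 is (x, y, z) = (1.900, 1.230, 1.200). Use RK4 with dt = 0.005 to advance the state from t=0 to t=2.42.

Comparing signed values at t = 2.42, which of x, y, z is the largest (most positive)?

largest component: z

t=0.000: state=(1.900, 1.230, 1.200)
step 1 (dt=0.005): k1=(-6.700, 8.901, -0.928), k2=(-6.310, 8.794, -0.901), k3=(-6.322, 8.799, -0.900), k4=(-5.944, 8.697, -0.873); state += dt/6·(k1+2k2+2k3+k4)
t=0.005: state=(1.868, 1.274, 1.195)
t=0.010: state=(1.840, 1.317, 1.191)
t=0.015: state=(1.816, 1.359, 1.187)
continuing one RK4 step at a time; state shown every 20 steps (Δt=0.1):
t=0.100: state=(1.770, 2.011, 1.167)
t=0.200: state=(2.210, 2.812, 1.309)
t=0.300: state=(2.934, 3.767, 1.744)
t=0.400: state=(3.846, 4.815, 2.620)
t=0.500: state=(4.799, 5.684, 4.021)
t=0.600: state=(5.496, 5.944, 5.745)
t=0.700: state=(5.610, 5.378, 7.182)
t=0.800: state=(5.090, 4.343, 7.760)
t=0.900: state=(4.261, 3.419, 7.483)
t=1.000: state=(3.507, 2.870, 6.748)
t=1.100: state=(3.012, 2.658, 5.913)
t=1.200: state=(2.786, 2.680, 5.172)
t=1.300: state=(2.779, 2.862, 4.609)
t=1.400: state=(2.938, 3.164, 4.263)
t=1.500: state=(3.219, 3.549, 4.153)
t=1.600: state=(3.581, 3.965, 4.288)
t=1.700: state=(3.964, 4.333, 4.646)
t=1.800: state=(4.291, 4.563, 5.161)
t=1.900: state=(4.482, 4.585, 5.703)
t=2.000: state=(4.490, 4.406, 6.120)
t=2.100: state=(4.331, 4.111, 6.309)
t=2.200: state=(4.080, 3.812, 6.261)
t=2.300: state=(3.823, 3.588, 6.042)
t=2.400: state=(3.626, 3.472, 5.747)
t=2.420: state=(3.597, 3.461, 5.686)
compare at T: x=3.597, y=3.461, z=5.686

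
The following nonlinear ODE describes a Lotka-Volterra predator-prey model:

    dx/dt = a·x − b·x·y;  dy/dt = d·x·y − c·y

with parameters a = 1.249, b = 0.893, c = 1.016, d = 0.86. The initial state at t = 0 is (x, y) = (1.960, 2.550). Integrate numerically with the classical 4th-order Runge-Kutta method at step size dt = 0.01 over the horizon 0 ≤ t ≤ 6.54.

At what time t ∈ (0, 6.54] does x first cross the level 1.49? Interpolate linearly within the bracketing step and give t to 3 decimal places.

t = 0.233

t=0.000: state=(1.960, 2.550)
step 1 (dt=0.01): k1=(-2.015, 1.707), k2=(-2.020, 1.691), k3=(-2.020, 1.691), k4=(-2.024, 1.674); state += dt/6·(k1+2k2+2k3+k4)
t=0.010: state=(1.940, 2.567)
t=0.020: state=(1.920, 2.583)
t=0.030: state=(1.899, 2.600)
t=0.230: state=(1.496, 2.840)
next step: t=0.240: state=(1.477, 2.848) — x has crossed 1.49
linear interpolation between t=0.230 (1.49621) and t=0.240 (1.47703) → t≈0.233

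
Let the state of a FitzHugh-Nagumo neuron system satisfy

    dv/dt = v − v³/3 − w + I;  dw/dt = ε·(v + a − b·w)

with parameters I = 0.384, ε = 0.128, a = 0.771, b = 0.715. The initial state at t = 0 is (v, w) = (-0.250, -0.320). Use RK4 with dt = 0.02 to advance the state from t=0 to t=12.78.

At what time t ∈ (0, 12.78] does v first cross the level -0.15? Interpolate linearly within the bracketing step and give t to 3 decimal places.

t = 0.202

t=0.000: state=(-0.250, -0.320)
step 1 (dt=0.02): k1=(0.459, 0.096), k2=(0.463, 0.096), k3=(0.463, 0.096), k4=(0.466, 0.097); state += dt/6·(k1+2k2+2k3+k4)
t=0.020: state=(-0.241, -0.318)
t=0.040: state=(-0.231, -0.316)
t=0.060: state=(-0.222, -0.314)
t=0.200: state=(-0.151, -0.300)
next step: t=0.220: state=(-0.140, -0.298) — v has crossed -0.15
linear interpolation between t=0.200 (-0.15095) and t=0.220 (-0.14019) → t≈0.202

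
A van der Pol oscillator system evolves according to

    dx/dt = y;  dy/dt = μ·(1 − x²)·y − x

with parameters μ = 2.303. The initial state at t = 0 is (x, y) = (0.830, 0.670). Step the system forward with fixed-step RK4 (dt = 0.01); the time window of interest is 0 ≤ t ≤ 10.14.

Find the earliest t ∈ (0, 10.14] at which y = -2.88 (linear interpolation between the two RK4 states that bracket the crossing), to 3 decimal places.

t=0.000: state=(0.830, 0.670)
step 1 (dt=0.01): k1=(0.670, -0.350), k2=(0.668, -0.363), k3=(0.668, -0.363), k4=(0.666, -0.376); state += dt/6·(k1+2k2+2k3+k4)
t=0.010: state=(0.837, 0.666)
t=0.020: state=(0.843, 0.662)
t=0.030: state=(0.850, 0.658)
continuing one RK4 step at a time; state shown every 50 steps (Δt=0.5):
t=0.500: state=(1.074, 0.235)
t=1.000: state=(1.052, -0.302)
t=1.500: state=(0.770, -0.875)
t=2.000: state=(0.017, -2.487)
t=2.060: state=(-0.143, -2.850)
next step: t=2.070: state=(-0.172, -2.913) — y has crossed -2.88
linear interpolation between t=2.060 (-2.84998) and t=2.070 (-2.91312) → t≈2.065

t = 2.065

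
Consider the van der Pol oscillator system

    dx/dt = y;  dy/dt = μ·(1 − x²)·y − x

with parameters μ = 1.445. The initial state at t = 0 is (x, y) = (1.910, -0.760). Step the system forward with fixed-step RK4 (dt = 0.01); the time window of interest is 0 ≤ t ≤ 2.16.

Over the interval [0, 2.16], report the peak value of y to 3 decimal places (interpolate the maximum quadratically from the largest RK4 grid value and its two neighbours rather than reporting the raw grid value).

t=0.000: state=(1.910, -0.760)
step 1 (dt=0.01): k1=(-0.760, 0.998), k2=(-0.755, 0.967), k3=(-0.755, 0.968), k4=(-0.750, 0.937); state += dt/6·(k1+2k2+2k3+k4)
t=0.010: state=(1.902, -0.750)
t=0.020: state=(1.895, -0.741)
t=0.030: state=(1.888, -0.733)
continuing one RK4 step at a time; state shown every 10 steps (Δt=0.1):
t=0.100: state=(1.838, -0.686)
t=0.200: state=(1.772, -0.650)
t=0.300: state=(1.707, -0.636)
t=0.400: state=(1.644, -0.637)
t=0.500: state=(1.580, -0.650)
t=0.600: state=(1.514, -0.672)
t=0.700: state=(1.445, -0.702)
t=0.800: state=(1.373, -0.740)
t=0.900: state=(1.297, -0.788)
t=1.000: state=(1.215, -0.845)
t=1.100: state=(1.127, -0.915)
t=1.200: state=(1.031, -1.000)
t=1.300: state=(0.926, -1.104)
t=1.400: state=(0.810, -1.233)
t=1.500: state=(0.679, -1.391)
t=1.600: state=(0.530, -1.588)
t=1.700: state=(0.360, -1.829)
t=1.800: state=(0.163, -2.120)
t=1.900: state=(-0.066, -2.453)
t=2.000: state=(-0.328, -2.796)
t=2.100: state=(-0.623, -3.075)
t=2.160: state=(-0.810, -3.163)
largest grid value and its neighbours: y(0.330)=-0.63488, y(0.340)=-0.63486, y(0.350)=-0.63496
parabola through these three points peaks at t≈0.337 with y≈-0.63485

max y = -0.635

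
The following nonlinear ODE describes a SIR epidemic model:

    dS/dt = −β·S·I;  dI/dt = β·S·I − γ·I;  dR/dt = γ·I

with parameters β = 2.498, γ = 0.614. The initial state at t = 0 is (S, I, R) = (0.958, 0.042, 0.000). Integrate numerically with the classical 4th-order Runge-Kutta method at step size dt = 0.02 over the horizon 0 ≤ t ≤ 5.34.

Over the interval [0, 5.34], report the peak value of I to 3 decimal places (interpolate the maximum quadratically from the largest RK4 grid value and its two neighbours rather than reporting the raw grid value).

max I = 0.420

t=0.000: state=(0.958, 0.042, 0.000)
step 1 (dt=0.02): k1=(-0.101, 0.075, 0.026), k2=(-0.102, 0.076, 0.026), k3=(-0.102, 0.076, 0.026), k4=(-0.104, 0.077, 0.027); state += dt/6·(k1+2k2+2k3+k4)
t=0.020: state=(0.956, 0.044, 0.001)
t=0.040: state=(0.954, 0.045, 0.001)
t=0.060: state=(0.952, 0.047, 0.002)
continuing one RK4 step at a time; state shown every 10 steps (Δt=0.2):
t=0.200: state=(0.934, 0.060, 0.006)
t=0.400: state=(0.902, 0.083, 0.015)
t=0.600: state=(0.858, 0.115, 0.027)
t=0.800: state=(0.803, 0.154, 0.043)
t=1.000: state=(0.735, 0.200, 0.065)
t=1.200: state=(0.657, 0.250, 0.093)
t=1.400: state=(0.573, 0.301, 0.126)
t=1.600: state=(0.487, 0.347, 0.166)
t=1.800: state=(0.406, 0.383, 0.211)
t=2.000: state=(0.333, 0.407, 0.260)
t=2.200: state=(0.271, 0.419, 0.311)
t=2.400: state=(0.220, 0.418, 0.362)
t=2.600: state=(0.178, 0.408, 0.413)
t=2.800: state=(0.146, 0.392, 0.462)
t=3.000: state=(0.121, 0.370, 0.509)
t=3.200: state=(0.101, 0.346, 0.553)
t=3.400: state=(0.085, 0.321, 0.594)
t=3.600: state=(0.073, 0.295, 0.632)
t=3.800: state=(0.064, 0.270, 0.666)
t=4.000: state=(0.056, 0.246, 0.698)
t=4.200: state=(0.050, 0.223, 0.727)
t=4.400: state=(0.045, 0.202, 0.753)
t=4.600: state=(0.041, 0.183, 0.777)
t=4.800: state=(0.037, 0.165, 0.798)
t=5.000: state=(0.034, 0.148, 0.817)
t=5.200: state=(0.032, 0.133, 0.834)
t=5.340: state=(0.031, 0.124, 0.845)
largest grid value and its neighbours: I(2.280)=0.41982, I(2.300)=0.41983, I(2.320)=0.41973
parabola through these three points peaks at t≈2.292 with I≈0.41984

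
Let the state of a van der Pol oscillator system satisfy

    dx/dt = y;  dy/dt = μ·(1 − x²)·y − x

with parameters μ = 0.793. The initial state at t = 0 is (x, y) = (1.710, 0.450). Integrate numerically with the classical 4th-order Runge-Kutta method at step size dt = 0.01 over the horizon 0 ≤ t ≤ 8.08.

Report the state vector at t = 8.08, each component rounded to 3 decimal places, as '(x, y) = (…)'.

t=0.000: state=(1.710, 0.450)
step 1 (dt=0.01): k1=(0.450, -2.397), k2=(0.438, -2.383), k3=(0.438, -2.383), k4=(0.426, -2.370); state += dt/6·(k1+2k2+2k3+k4)
t=0.010: state=(1.714, 0.426)
t=0.020: state=(1.719, 0.403)
t=0.030: state=(1.722, 0.379)
continuing one RK4 step at a time; state shown every 50 steps (Δt=0.5):
t=0.500: state=(1.695, -0.397)
t=1.000: state=(1.381, -0.833)
t=1.500: state=(0.859, -1.287)
t=2.000: state=(0.048, -2.005)
t=2.500: state=(-1.096, -2.309)
t=3.000: state=(-1.892, -0.716)
t=3.500: state=(-1.935, 0.354)
t=4.000: state=(-1.648, 0.753)
t=4.500: state=(-1.190, 1.095)
t=5.000: state=(-0.516, 1.659)
t=5.500: state=(0.513, 2.420)
t=6.000: state=(1.635, 1.636)
t=6.500: state=(2.004, 0.013)
t=7.000: state=(1.832, -0.593)
t=7.500: state=(1.455, -0.909)
t=8.000: state=(0.906, -1.326)
t=8.080: state=(0.796, -1.418)

(x, y) = (0.796, -1.418)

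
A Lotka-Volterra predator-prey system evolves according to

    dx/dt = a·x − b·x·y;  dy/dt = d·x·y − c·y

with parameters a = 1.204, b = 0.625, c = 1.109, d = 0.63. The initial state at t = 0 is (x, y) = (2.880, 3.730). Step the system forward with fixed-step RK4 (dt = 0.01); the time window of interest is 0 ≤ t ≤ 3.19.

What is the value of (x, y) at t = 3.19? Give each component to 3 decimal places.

(x, y) = (1.061, 0.782)

t=0.000: state=(2.880, 3.730)
step 1 (dt=0.01): k1=(-3.246, 2.631), k2=(-3.252, 2.602), k3=(-3.251, 2.602), k4=(-3.256, 2.573); state += dt/6·(k1+2k2+2k3+k4)
t=0.010: state=(2.847, 3.756)
t=0.020: state=(2.815, 3.781)
t=0.030: state=(2.782, 3.806)
continuing one RK4 step at a time; state shown every 20 steps (Δt=0.2):
t=0.200: state=(2.236, 4.123)
t=0.400: state=(1.684, 4.222)
t=0.600: state=(1.273, 4.069)
t=0.800: state=(0.992, 3.755)
t=1.000: state=(0.809, 3.366)
t=1.200: state=(0.693, 2.963)
t=1.400: state=(0.624, 2.577)
t=1.600: state=(0.588, 2.228)
t=1.800: state=(0.577, 1.920)
t=2.000: state=(0.588, 1.655)
t=2.200: state=(0.617, 1.430)
t=2.400: state=(0.664, 1.241)
t=2.600: state=(0.731, 1.086)
t=2.800: state=(0.819, 0.959)
t=3.000: state=(0.930, 0.857)
t=3.190: state=(1.061, 0.782)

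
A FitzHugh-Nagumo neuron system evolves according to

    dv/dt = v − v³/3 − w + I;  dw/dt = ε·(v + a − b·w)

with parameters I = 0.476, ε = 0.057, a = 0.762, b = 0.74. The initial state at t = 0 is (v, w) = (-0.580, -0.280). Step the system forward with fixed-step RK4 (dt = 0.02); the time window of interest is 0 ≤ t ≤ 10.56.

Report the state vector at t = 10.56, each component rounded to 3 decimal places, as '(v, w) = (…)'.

t=0.000: state=(-0.580, -0.280)
step 1 (dt=0.02): k1=(0.241, 0.022), k2=(0.242, 0.022), k3=(0.242, 0.022), k4=(0.244, 0.022); state += dt/6·(k1+2k2+2k3+k4)
t=0.020: state=(-0.575, -0.280)
t=0.040: state=(-0.570, -0.279)
t=0.060: state=(-0.565, -0.279)
continuing one RK4 step at a time; state shown every 25 steps (Δt=0.5):
t=0.500: state=(-0.439, -0.267)
t=1.000: state=(-0.236, -0.250)
t=1.500: state=(0.076, -0.226)
t=2.000: state=(0.562, -0.191)
t=2.500: state=(1.195, -0.141)
t=3.000: state=(1.682, -0.075)
t=3.500: state=(1.869, -0.001)
t=4.000: state=(1.904, 0.074)
t=4.500: state=(1.893, 0.147)
t=5.000: state=(1.870, 0.219)
t=5.500: state=(1.843, 0.288)
t=6.000: state=(1.815, 0.355)
t=6.500: state=(1.786, 0.420)
t=7.000: state=(1.757, 0.483)
t=7.500: state=(1.728, 0.543)
t=8.000: state=(1.698, 0.602)
t=8.500: state=(1.668, 0.658)
t=9.000: state=(1.637, 0.712)
t=9.500: state=(1.606, 0.765)
t=10.000: state=(1.574, 0.815)
t=10.500: state=(1.541, 0.864)
t=10.560: state=(1.537, 0.869)

(v, w) = (1.537, 0.869)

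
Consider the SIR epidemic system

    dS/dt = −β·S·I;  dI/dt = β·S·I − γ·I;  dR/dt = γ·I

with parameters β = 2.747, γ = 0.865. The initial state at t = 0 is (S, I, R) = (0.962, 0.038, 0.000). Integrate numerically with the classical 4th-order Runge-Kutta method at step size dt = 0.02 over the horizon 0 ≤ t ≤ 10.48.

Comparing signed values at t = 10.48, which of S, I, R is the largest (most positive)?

t=0.000: state=(0.962, 0.038, 0.000)
step 1 (dt=0.02): k1=(-0.100, 0.068, 0.033), k2=(-0.102, 0.069, 0.033), k3=(-0.102, 0.069, 0.033), k4=(-0.104, 0.070, 0.034); state += dt/6·(k1+2k2+2k3+k4)
t=0.020: state=(0.960, 0.039, 0.001)
t=0.040: state=(0.958, 0.041, 0.001)
t=0.060: state=(0.956, 0.042, 0.002)
continuing one RK4 step at a time; state shown every 25 steps (Δt=0.5):
t=0.500: state=(0.886, 0.088, 0.026)
t=1.000: state=(0.741, 0.177, 0.082)
t=1.500: state=(0.542, 0.277, 0.181)
t=2.000: state=(0.354, 0.331, 0.315)
t=2.500: state=(0.225, 0.318, 0.457)
t=3.000: state=(0.151, 0.265, 0.584)
t=3.500: state=(0.109, 0.205, 0.686)
t=4.000: state=(0.085, 0.152, 0.763)
t=4.500: state=(0.071, 0.110, 0.819)
t=5.000: state=(0.063, 0.078, 0.859)
t=5.500: state=(0.057, 0.055, 0.888)
t=6.000: state=(0.054, 0.039, 0.908)
t=6.500: state=(0.052, 0.027, 0.922)
t=7.000: state=(0.050, 0.019, 0.931)
t=7.500: state=(0.049, 0.013, 0.938)
t=8.000: state=(0.048, 0.009, 0.943)
t=8.500: state=(0.048, 0.006, 0.946)
t=9.000: state=(0.047, 0.004, 0.948)
t=9.500: state=(0.047, 0.003, 0.950)
t=10.000: state=(0.047, 0.002, 0.951)
t=10.480: state=(0.047, 0.001, 0.952)
compare at T: S=0.047, I=0.001, R=0.952

largest component: R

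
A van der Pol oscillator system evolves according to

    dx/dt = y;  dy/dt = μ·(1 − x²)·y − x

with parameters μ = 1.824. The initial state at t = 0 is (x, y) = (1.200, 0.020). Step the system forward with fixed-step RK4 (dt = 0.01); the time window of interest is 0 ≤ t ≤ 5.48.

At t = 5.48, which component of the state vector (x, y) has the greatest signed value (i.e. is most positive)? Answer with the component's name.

t=0.000: state=(1.200, 0.020)
step 1 (dt=0.01): k1=(0.020, -1.216), k2=(0.014, -1.211), k3=(0.014, -1.211), k4=(0.008, -1.206); state += dt/6·(k1+2k2+2k3+k4)
t=0.010: state=(1.200, 0.008)
t=0.020: state=(1.200, -0.004)
t=0.030: state=(1.200, -0.016)
continuing one RK4 step at a time; state shown every 20 steps (Δt=0.2):
t=0.200: state=(1.181, -0.204)
t=0.400: state=(1.120, -0.399)
t=0.600: state=(1.022, -0.587)
t=0.800: state=(0.884, -0.802)
t=1.000: state=(0.696, -1.088)
t=1.200: state=(0.439, -1.519)
t=1.400: state=(0.073, -2.189)
t=1.600: state=(-0.451, -3.053)
t=1.800: state=(-1.111, -3.324)
t=2.000: state=(-1.670, -2.063)
t=2.200: state=(-1.929, -0.640)
t=2.400: state=(-1.980, 0.018)
t=2.600: state=(-1.949, 0.251)
t=2.800: state=(-1.889, 0.340)
t=3.000: state=(-1.816, 0.387)
t=3.200: state=(-1.735, 0.424)
t=3.400: state=(-1.647, 0.462)
t=3.600: state=(-1.550, 0.507)
t=3.800: state=(-1.443, 0.565)
t=4.000: state=(-1.323, 0.641)
t=4.200: state=(-1.184, 0.748)
t=4.400: state=(-1.020, 0.904)
t=4.600: state=(-0.817, 1.145)
t=4.800: state=(-0.552, 1.537)
t=5.000: state=(-0.185, 2.184)
t=5.200: state=(0.341, 3.103)
t=5.400: state=(1.030, 3.584)
t=5.480: state=(1.308, 3.302)
compare at T: x=1.308, y=3.302

largest component: y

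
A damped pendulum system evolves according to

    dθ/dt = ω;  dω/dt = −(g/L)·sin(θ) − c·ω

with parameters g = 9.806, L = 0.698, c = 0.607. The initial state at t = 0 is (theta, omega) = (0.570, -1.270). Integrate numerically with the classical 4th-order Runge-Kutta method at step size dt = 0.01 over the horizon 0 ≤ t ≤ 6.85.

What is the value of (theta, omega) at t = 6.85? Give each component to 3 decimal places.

t=0.000: state=(0.570, -1.270)
step 1 (dt=0.01): k1=(-1.270, -6.810), k2=(-1.304, -6.714), k3=(-1.304, -6.713), k4=(-1.337, -6.615); state += dt/6·(k1+2k2+2k3+k4)
t=0.010: state=(0.557, -1.337)
t=0.020: state=(0.543, -1.402)
t=0.030: state=(0.529, -1.465)
continuing one RK4 step at a time; state shown every 25 steps (Δt=0.25):
t=0.250: state=(0.101, -2.196)
t=0.500: state=(-0.376, -1.368)
t=0.750: state=(-0.509, 0.329)
t=1.000: state=(-0.252, 1.558)
t=1.250: state=(0.156, 1.470)
t=1.500: state=(0.390, 0.299)
t=1.750: state=(0.302, -0.924)
t=2.000: state=(0.001, -1.297)
t=2.250: state=(-0.258, -0.643)
t=2.500: state=(-0.288, 0.396)
t=2.750: state=(-0.098, 0.996)
t=3.000: state=(0.139, 0.764)
t=3.250: state=(0.238, -0.010)
t=3.500: state=(0.144, -0.667)
t=3.750: state=(-0.045, -0.731)
t=4.000: state=(-0.173, -0.234)
t=4.250: state=(-0.153, 0.368)
t=4.500: state=(-0.020, 0.609)
t=4.750: state=(0.109, 0.356)
t=5.000: state=(0.138, -0.130)
t=5.250: state=(0.059, -0.450)
t=5.500: state=(-0.054, -0.385)
t=5.750: state=(-0.110, -0.038)
t=6.000: state=(-0.075, 0.288)
t=6.250: state=(0.012, 0.351)
t=6.500: state=(0.077, 0.140)
t=6.750: state=(0.075, -0.148)
t=6.850: state=(0.056, -0.229)

(theta, omega) = (0.056, -0.229)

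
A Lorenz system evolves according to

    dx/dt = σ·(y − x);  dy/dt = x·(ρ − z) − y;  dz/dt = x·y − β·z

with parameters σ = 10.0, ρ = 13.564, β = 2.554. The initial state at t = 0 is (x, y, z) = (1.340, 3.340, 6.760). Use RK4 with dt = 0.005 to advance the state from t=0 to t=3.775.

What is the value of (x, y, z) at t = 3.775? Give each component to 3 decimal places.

(x, y, z) = (4.891, 5.363, 10.916)

t=0.000: state=(1.340, 3.340, 6.760)
step 1 (dt=0.005): k1=(20.000, 5.777, -12.789), k2=(19.644, 6.148, -12.521), k3=(19.663, 6.140, -12.524), k4=(19.324, 6.506, -12.257); state += dt/6·(k1+2k2+2k3+k4)
t=0.005: state=(1.438, 3.371, 6.697)
t=0.010: state=(1.533, 3.405, 6.637)
t=0.015: state=(1.626, 3.443, 6.580)
continuing one RK4 step at a time; state shown every 40 steps (Δt=0.2):
t=0.200: state=(4.775, 6.829, 6.632)
t=0.400: state=(8.803, 9.671, 14.330)
t=0.600: state=(5.907, 3.351, 16.542)
t=0.800: state=(2.787, 2.288, 11.401)
t=1.000: state=(3.167, 3.939, 8.174)
t=1.200: state=(5.756, 7.473, 8.994)
t=1.400: state=(8.081, 7.915, 15.099)
t=1.600: state=(5.312, 3.634, 14.984)
t=1.800: state=(3.498, 3.366, 11.046)
t=2.000: state=(4.392, 5.341, 9.214)
t=2.200: state=(6.746, 7.823, 11.638)
t=2.400: state=(6.977, 6.030, 15.200)
t=2.600: state=(4.703, 3.859, 13.284)
t=2.800: state=(4.205, 4.504, 10.652)
t=3.000: state=(5.561, 6.486, 10.623)
t=3.200: state=(6.916, 7.037, 13.515)
t=3.400: state=(5.851, 4.964, 14.194)
t=3.600: state=(4.617, 4.409, 12.073)
t=3.775: state=(4.891, 5.363, 10.916)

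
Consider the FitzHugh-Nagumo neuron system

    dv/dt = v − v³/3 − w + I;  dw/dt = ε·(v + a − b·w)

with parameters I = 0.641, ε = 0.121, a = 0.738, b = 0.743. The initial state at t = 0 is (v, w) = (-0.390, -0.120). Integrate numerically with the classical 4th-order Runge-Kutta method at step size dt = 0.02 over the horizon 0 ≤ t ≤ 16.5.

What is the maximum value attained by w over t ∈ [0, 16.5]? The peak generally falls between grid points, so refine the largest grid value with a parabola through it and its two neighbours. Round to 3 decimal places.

max w = 1.594

t=0.000: state=(-0.390, -0.120)
step 1 (dt=0.02): k1=(0.391, 0.053), k2=(0.394, 0.053), k3=(0.394, 0.053), k4=(0.396, 0.054); state += dt/6·(k1+2k2+2k3+k4)
t=0.020: state=(-0.382, -0.119)
t=0.040: state=(-0.374, -0.118)
t=0.060: state=(-0.366, -0.117)
continuing one RK4 step at a time; state shown every 50 steps (Δt=1):
t=1.000: state=(0.208, -0.039)
t=2.000: state=(1.335, 0.138)
t=3.000: state=(1.813, 0.404)
t=4.000: state=(1.768, 0.663)
t=5.000: state=(1.660, 0.890)
t=6.000: state=(1.542, 1.084)
t=7.000: state=(1.414, 1.247)
t=8.000: state=(1.271, 1.381)
t=9.000: state=(1.102, 1.485)
t=10.000: state=(0.882, 1.558)
t=11.000: state=(0.534, 1.593)
t=12.000: state=(-0.204, 1.566)
t=13.000: state=(-1.570, 1.413)
t=14.000: state=(-1.948, 1.163)
t=15.000: state=(-1.892, 0.926)
t=16.000: state=(-1.808, 0.717)
t=16.500: state=(-1.765, 0.624)
largest grid value and its neighbours: w(11.160)=1.59393, w(11.180)=1.59393, w(11.200)=1.59391
parabola through these three points peaks at t≈11.175 with w≈1.59393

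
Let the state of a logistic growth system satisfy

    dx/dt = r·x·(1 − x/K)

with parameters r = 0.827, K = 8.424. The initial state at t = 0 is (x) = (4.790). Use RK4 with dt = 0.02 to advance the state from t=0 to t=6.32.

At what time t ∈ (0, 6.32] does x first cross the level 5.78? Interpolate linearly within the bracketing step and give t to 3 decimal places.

t = 0.612

t=0.000: state=(4.790)
step 1 (dt=0.02): k1=(1.709), k2=(1.707), k3=(1.707), k4=(1.705); state += dt/6·(k1+2k2+2k3+k4)
t=0.020: state=(4.824)
t=0.040: state=(4.858)
t=0.060: state=(4.892)
continuing one RK4 step at a time; state shown every 25 steps (Δt=0.5):
t=0.500: state=(5.610)
t=0.600: state=(5.762)
next step: t=0.620: state=(5.792) — x has crossed 5.78
linear interpolation between t=0.600 (5.76235) and t=0.620 (5.79237) → t≈0.612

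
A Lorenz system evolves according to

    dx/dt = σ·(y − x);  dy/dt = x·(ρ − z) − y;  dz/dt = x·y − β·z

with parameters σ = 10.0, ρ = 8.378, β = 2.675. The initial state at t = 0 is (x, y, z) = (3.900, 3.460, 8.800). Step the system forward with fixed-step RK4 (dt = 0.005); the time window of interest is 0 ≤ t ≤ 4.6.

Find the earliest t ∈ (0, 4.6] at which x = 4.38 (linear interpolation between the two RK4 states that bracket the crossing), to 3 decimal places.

t = 0.583

t=0.000: state=(3.900, 3.460, 8.800)
step 1 (dt=0.005): k1=(-4.400, -5.106, -10.046), k2=(-4.418, -4.991, -10.067), k3=(-4.414, -4.991, -10.065), k4=(-4.429, -4.876, -10.085); state += dt/6·(k1+2k2+2k3+k4)
t=0.005: state=(3.878, 3.435, 8.750)
t=0.010: state=(3.856, 3.411, 8.699)
t=0.015: state=(3.833, 3.389, 8.649)
continuing one RK4 step at a time; state shown every 40 steps (Δt=0.2):
t=0.200: state=(3.281, 3.197, 6.893)
t=0.400: state=(3.568, 3.907, 5.880)
t=0.580: state=(4.365, 4.860, 6.154)
next step: t=0.585: state=(4.390, 4.885, 6.179) — x has crossed 4.38
linear interpolation between t=0.580 (4.36516) and t=0.585 (4.38991) → t≈0.583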